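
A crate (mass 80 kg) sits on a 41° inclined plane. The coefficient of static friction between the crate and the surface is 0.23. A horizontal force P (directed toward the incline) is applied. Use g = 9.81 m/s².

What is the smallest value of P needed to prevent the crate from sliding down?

The crate tends to slide down (tan θ > μ_s), so at the point of impending slip friction acts up-slope at its limit: f = μ_s N.
Perpendicular to the incline: N = m g cos θ + P sin θ.
Along the incline: P cos θ + μ_s N = m g sin θ, i.e. P cos θ + μ_s (m g cos θ + P sin θ) = m g sin θ.
Solving, P (cos θ + μ_s sin θ) = m g (sin θ − μ_s cos θ), so P = 785×0.4825/0.9056 = 418 N.

P_min ≈ 418 N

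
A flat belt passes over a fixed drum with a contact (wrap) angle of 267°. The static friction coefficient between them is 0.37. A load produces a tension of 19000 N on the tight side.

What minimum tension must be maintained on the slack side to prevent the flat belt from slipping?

Capstan equation at impending slip: T_tight/T_slack = e^{μβ}.
β = 267° = 4.66 rad; e^{μβ} = e^{0.37×4.66} = 5.608.
T_slack = T_tight / e^{μβ} = 19000 / 5.608 = 3390 N.

T_min ≈ 3390 N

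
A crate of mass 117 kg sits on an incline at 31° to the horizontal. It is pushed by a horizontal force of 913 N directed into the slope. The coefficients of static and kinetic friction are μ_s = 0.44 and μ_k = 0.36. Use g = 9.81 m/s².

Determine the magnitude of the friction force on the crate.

Normal direction: N = m g cos θ + P sin θ = 1454 N.
Parallel to the incline: P cos θ − m g sin θ = 782.6 − 591.1 = 191.4 N; the friction needed to balance this is 191.4 N acting down the slope.
The limit of static friction is μ_s N = 639.8 N.
|f_req| = 191.4 ≤ 639.8 N → the crate is in equilibrium; friction equals the required value.

f ≈ 191 N (down the incline)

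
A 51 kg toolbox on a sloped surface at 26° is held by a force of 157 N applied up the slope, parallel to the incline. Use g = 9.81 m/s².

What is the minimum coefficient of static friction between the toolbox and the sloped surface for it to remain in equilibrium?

μ_s,min ≈ 0.139

N = m g cos θ = 449.7 N.
Friction must make up the shortfall along the incline: f = m g sin θ − P = 219.3 − 157 = 62.32 N.
At the threshold f = μ_s N, so μ_s,min = 62.32/449.7 = 0.139.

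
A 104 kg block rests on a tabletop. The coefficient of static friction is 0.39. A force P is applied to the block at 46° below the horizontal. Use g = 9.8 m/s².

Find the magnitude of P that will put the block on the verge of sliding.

N = m g + P sin α (the push presses the block into the tabletop).
At impending slip, P cos α = μ_s N = μ_s (m g + P sin α).
Solving: P (cos α − μ_s sin α) = μ_s m g → P = 0.39×1020/(cos 46° − 0.39 sin 46°) = 397/0.4141 = 960 N.

P ≈ 960 N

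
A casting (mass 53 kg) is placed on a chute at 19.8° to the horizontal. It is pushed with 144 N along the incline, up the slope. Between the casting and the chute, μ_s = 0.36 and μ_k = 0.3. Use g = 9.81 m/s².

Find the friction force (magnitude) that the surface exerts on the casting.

f ≈ 32.1 N (up the incline)

The normal reaction is N = m g cos θ = 489.2 N.
The friction needed for equilibrium is m g sin θ − P = 176.1 − 144 = 32.12 N, measured positive up-slope.
Static friction can supply at most μ_s N = 176.1 N.
Since |32.12| ≤ 176.1 N, static friction is sufficient; f equals the required value, not μ_s N.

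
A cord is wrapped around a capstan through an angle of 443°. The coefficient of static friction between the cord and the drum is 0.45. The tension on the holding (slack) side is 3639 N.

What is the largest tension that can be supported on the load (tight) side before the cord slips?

At impending slip the capstan equation gives T₂/T₁ = e^{μβ} with β in radians.
β = 443° × π/180 = 7.732 rad.
e^{μβ} = e^{0.45×7.732} = 32.44.
T₂ = T₁ · e^{μβ} = 3639 × 32.44 = 118000 N.

T_max ≈ 118000 N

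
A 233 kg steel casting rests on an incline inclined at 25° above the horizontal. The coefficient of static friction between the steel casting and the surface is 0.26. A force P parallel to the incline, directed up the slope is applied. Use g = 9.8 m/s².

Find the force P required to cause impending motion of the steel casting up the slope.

At impending motion up the slope, friction acts down-slope at its limit: f = μ_s N.
P is parallel to the surface, so N = m g cos θ = 2070 N.
Along the incline: P = m g sin θ + μ_s N = 965 + 0.26×2070 = 1500 N.

P ≈ 1500 N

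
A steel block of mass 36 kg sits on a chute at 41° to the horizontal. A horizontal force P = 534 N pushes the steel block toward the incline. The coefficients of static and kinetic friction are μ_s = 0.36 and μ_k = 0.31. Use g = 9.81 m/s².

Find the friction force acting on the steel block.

Resolve perpendicular to the incline: N = m g cos θ + P sin θ = 36×9.81×cos 41° + 534×sin 41° = 616.9 N.
Parallel to the incline: P cos θ − m g sin θ = 403 − 231.7 = 171.3 N; the friction needed to balance this is 171.3 N acting down the slope.
The limit of static friction is μ_s N = 222.1 N.
Since 171.3 N is within the 222.1 N limit, the steel block stays put and friction is exactly 171 N.

f ≈ 171 N (down the incline)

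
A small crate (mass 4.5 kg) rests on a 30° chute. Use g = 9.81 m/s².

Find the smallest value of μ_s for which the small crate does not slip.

μ_s,min ≈ 0.577

At the slip threshold m g sin θ = μ_s m g cos θ, so μ_s,min = tan θ.
μ_s,min = tan 30° = 0.577.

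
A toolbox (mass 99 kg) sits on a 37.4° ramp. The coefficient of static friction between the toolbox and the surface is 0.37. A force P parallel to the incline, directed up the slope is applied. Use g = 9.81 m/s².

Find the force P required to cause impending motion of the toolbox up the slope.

P ≈ 875 N

At impending motion up the slope, friction acts down-slope at its limit: f = μ_s N.
P is parallel to the surface, so N = m g cos θ = 772 N.
Along the incline: P = m g sin θ + μ_s N = 590 + 0.37×772 = 875 N.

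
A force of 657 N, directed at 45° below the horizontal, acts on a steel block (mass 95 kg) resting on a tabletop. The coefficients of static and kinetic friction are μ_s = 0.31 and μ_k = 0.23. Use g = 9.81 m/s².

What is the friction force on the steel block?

Vertical equilibrium gives N = m g + P sin α = 1397 N.
Horizontally, friction must balance P cos α = 464.6 N.
μ_s N = 0.31 × 1397 = 432.9 N.
464.6 > 432.9 N → the steel block slides; f = μ_k N = 0.23×1397 = 321 N.

f ≈ 321 N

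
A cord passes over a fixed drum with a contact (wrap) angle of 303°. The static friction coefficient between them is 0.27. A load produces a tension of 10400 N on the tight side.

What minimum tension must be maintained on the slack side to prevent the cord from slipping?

Capstan equation at impending slip: T_tight/T_slack = e^{μβ}.
β = 303° = 5.288 rad; e^{μβ} = e^{0.27×5.288} = 4.17.
T_slack = T_tight / e^{μβ} = 10400 / 4.17 = 2490 N.

T_min ≈ 2490 N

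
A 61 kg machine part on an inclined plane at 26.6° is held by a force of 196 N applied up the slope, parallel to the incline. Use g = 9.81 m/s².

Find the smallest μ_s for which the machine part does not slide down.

μ_s,min ≈ 0.134

N = m g cos θ = 535.1 N.
Friction must make up the shortfall along the incline: f = m g sin θ − P = 267.9 − 196 = 71.94 N.
At the threshold f = μ_s N, so μ_s,min = 71.94/535.1 = 0.134.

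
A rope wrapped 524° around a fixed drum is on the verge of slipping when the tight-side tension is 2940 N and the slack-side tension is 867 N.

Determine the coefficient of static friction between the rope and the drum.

μ ≈ 0.134

T₂/T₁ = e^{μβ} → μ = ln(T₂/T₁)/β.
β = 524° = 9.146 rad.
μ = ln(2940/867)/9.146 = ln(3.391)/9.146 = 0.134.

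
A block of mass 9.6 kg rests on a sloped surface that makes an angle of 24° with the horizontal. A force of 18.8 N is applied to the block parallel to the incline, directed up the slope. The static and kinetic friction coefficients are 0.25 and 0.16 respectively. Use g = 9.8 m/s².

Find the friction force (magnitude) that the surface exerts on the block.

Normal force: N = m g cos θ = 9.6 × 9.8 × cos 24° = 85.95 N.
For equilibrium along the incline the friction force must supply f = m g sin θ − P = 38.27 − 18.8 = 19.47 N (positive meaning up-slope).
Maximum static friction available: μ_s N = 0.25 × 85.95 = 21.49 N.
Since |19.47| ≤ 21.49 N, static friction is sufficient; f equals the required value, not μ_s N.

f ≈ 19.5 N (up the incline)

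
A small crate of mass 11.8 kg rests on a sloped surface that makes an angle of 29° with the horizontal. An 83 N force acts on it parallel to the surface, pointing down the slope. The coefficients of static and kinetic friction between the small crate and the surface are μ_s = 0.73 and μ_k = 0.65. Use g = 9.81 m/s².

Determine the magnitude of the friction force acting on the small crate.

f ≈ 65.8 N (up the incline)

The normal reaction is N = m g cos θ = 101.2 N.
For equilibrium along the incline the friction force must supply f = m g sin θ + P = 56.12 + 83 = 139.1 N (positive meaning up-slope).
The static-friction ceiling is μ_s N = 0.73 × 101.2 = 73.91 N.
|139.1| exceeds 73.91 N, so the small crate slips down-slope; friction is kinetic, f = μ_k N = 0.65×101.2 = 65.8 N.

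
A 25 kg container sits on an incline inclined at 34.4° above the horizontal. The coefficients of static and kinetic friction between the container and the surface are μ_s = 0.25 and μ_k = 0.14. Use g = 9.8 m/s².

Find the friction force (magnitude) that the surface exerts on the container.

The normal reaction is N = m g cos θ = 202.2 N.
For equilibrium along the incline, friction must balance the weight component: f = m g sin θ = 138.4 N up the slope.
The static-friction ceiling is μ_s N = 0.25 × 202.2 = 50.54 N.
Since |138.4| > 50.54 N, static friction cannot hold it; the container slides down the incline and kinetic friction applies: f = μ_k N = 0.14 × 202.2 = 28.3 N.

f ≈ 28.3 N (up the incline)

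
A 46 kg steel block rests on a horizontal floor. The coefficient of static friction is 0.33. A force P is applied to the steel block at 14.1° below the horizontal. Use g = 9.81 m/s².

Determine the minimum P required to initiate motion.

N = m g + P sin α (the push presses the steel block into the horizontal floor).
At impending slip, P cos α = μ_s N = μ_s (m g + P sin α).
Solving: P (cos α − μ_s sin α) = μ_s m g → P = 0.33×451/(cos 14.1° − 0.33 sin 14.1°) = 149/0.8895 = 167 N.

P ≈ 167 N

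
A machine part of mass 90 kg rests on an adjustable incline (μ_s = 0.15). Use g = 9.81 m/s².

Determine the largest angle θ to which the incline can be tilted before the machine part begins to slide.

θ_max ≈ 8.53°

At the slip threshold, m g sin θ = μ_s · m g cos θ, so tan θ = μ_s.
θ_max = arctan(0.15) = 8.53°.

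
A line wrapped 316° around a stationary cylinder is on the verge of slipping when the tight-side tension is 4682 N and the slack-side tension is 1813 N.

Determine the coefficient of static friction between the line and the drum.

T₂/T₁ = e^{μβ} → μ = ln(T₂/T₁)/β.
β = 316° = 5.515 rad.
μ = ln(4682/1813)/5.515 = ln(2.582)/5.515 = 0.172.

μ ≈ 0.172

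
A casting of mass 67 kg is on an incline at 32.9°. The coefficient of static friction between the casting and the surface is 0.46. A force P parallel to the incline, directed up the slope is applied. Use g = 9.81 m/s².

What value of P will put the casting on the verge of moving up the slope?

P ≈ 611 N

At impending motion up the slope, friction acts down-slope at its limit: f = μ_s N.
P is parallel to the surface, so N = m g cos θ = 552 N.
Along the incline: P = m g sin θ + μ_s N = 357 + 0.46×552 = 611 N.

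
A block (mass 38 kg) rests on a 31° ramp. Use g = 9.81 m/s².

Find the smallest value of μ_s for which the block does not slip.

μ_s,min ≈ 0.601

At the slip threshold m g sin θ = μ_s m g cos θ, so μ_s,min = tan θ.
μ_s,min = tan 31° = 0.601.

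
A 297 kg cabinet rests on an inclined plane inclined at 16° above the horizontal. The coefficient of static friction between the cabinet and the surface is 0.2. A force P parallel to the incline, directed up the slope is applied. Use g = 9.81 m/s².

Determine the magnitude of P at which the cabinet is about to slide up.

P ≈ 1360 N

At impending motion up the slope, friction acts down-slope at its limit: f = μ_s N.
P is parallel to the surface, so N = m g cos θ = 2800 N.
Along the incline: P = m g sin θ + μ_s N = 803 + 0.2×2800 = 1360 N.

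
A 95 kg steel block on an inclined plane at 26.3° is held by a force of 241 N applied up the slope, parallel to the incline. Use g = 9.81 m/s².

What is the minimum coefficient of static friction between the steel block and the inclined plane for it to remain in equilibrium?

μ_s,min ≈ 0.206

N = m g cos θ = 835.5 N.
Friction must make up the shortfall along the incline: f = m g sin θ − P = 412.9 − 241 = 171.9 N.
At the threshold f = μ_s N, so μ_s,min = 171.9/835.5 = 0.206.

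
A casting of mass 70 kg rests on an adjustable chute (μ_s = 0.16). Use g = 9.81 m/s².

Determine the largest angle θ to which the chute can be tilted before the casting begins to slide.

At the slip threshold, m g sin θ = μ_s · m g cos θ, so tan θ = μ_s.
θ_max = arctan(0.16) = 9.09°.

θ_max ≈ 9.09°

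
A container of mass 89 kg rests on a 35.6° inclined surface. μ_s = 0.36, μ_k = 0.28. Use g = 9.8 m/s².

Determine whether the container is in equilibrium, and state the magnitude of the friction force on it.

N = m g cos θ = 709 N.
Down-slope weight component: m g sin θ = 508 N.
μ_s N = 255 N.
508 > 255 N, so it slides; kinetic friction f = μ_k N = 0.28×709 = 199 N.

f ≈ 199 N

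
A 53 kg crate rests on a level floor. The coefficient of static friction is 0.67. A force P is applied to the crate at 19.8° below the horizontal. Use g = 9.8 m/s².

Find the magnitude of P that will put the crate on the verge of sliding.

N = m g + P sin α (the push presses the crate into the level floor).
At impending slip, P cos α = μ_s N = μ_s (m g + P sin α).
Solving: P (cos α − μ_s sin α) = μ_s m g → P = 0.67×519/(cos 19.8° − 0.67 sin 19.8°) = 348/0.7139 = 487 N.

P ≈ 487 N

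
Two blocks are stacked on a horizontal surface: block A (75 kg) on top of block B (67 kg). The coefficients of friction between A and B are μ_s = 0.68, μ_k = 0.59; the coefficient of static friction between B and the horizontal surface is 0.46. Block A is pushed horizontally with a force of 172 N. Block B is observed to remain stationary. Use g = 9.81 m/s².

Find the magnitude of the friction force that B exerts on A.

f ≈ 172 N

The normal force B exerts on A is simply A's weight, N₁ = 735.8 N.
So the A–B interface can sustain at most μ_s N₁ = 500.3 N of static friction.
P = 172 N is within that limit, so A and B move together (both at rest); the A–B friction is simply f₁ = P = 172 N.
B experiences an equal 172 N forward from A (third law). B is in equilibrium, so the floor supplies f₂ = 172 N of static friction (limit μ_s(m_A+m_B)g = 640.8 N, not exceeded).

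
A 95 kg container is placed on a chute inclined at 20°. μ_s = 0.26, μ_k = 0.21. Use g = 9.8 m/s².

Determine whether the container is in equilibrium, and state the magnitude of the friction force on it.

f ≈ 184 N

N = m g cos θ = 875 N.
Down-slope weight component: m g sin θ = 318 N.
μ_s N = 227 N.
318 > 227 N, so it slides; kinetic friction f = μ_k N = 0.21×875 = 184 N.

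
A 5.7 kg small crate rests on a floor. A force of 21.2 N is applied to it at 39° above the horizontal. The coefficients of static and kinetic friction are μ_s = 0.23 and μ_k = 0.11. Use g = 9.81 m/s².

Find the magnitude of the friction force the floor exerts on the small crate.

The vertical component of P reduces the normal force: N = m g − P sin α = 55.92 − 13.34 = 42.58 N.
Horizontally, friction must balance P cos α = 16.48 N.
The static-friction limit is μ_s N = 9.792 N.
16.48 > 9.792 N → the small crate slides; f = μ_k N = 0.11×42.58 = 4.68 N.

f ≈ 4.68 N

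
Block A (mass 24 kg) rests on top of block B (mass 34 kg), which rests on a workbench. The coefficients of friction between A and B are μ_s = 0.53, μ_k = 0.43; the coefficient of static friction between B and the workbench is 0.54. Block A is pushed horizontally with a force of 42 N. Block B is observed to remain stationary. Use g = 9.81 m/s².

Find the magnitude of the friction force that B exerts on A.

f ≈ 42 N

Normal force at the A–B interface: N₁ = m_A g = 235.4 N.
Maximum static friction on A from B: μ_s N₁ = 0.53×235.4 = 124.8 N.
P = 42 N is within that limit, so A and B move together (both at rest); the A–B friction is simply f₁ = P = 42 N.
By Newton's third law B feels 42 N forward from A. With B stationary, the floor's static friction on B balances it: f₂ = 42 N (well within μ_s(m_A+m_B)g = 307.2 N).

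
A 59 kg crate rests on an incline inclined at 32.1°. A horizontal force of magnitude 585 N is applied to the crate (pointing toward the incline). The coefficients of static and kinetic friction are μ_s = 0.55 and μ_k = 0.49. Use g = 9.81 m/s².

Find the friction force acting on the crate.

Resolve perpendicular to the incline: N = m g cos θ + P sin θ = 59×9.81×cos 32.1° + 585×sin 32.1° = 801.2 N.
Parallel to the incline: P cos θ − m g sin θ = 495.6 − 307.6 = 188 N; the friction needed to balance this is 188 N acting down the slope.
Maximum static friction: μ_s N = 0.55 × 801.2 = 440.6 N.
Since 188 N is within the 440.6 N limit, the crate stays put and friction is exactly 188 N.

f ≈ 188 N (down the incline)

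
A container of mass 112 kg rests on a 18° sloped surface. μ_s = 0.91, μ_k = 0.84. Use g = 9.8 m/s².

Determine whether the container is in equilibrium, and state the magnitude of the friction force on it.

f ≈ 339 N

N = m g cos θ = 1040 N.
Down-slope weight component: m g sin θ = 339 N.
μ_s N = 950 N.
339 ≤ 950 N, so it stays put; friction = 339 N.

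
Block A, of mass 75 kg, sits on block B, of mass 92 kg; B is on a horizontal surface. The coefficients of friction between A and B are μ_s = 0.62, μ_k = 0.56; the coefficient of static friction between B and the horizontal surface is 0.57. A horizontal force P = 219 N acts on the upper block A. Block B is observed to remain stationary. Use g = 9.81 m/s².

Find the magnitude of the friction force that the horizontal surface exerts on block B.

f ≈ 219 N

Normal force at the A–B interface: N₁ = m_A g = 735.8 N.
Maximum static friction on A from B: μ_s N₁ = 0.62×735.8 = 456.2 N.
Since P = 219 N ≤ 456.2 N, A does not slip on B; friction on A equals P = 219 N.
B experiences an equal 219 N forward from A (third law). B is in equilibrium, so the floor supplies f₂ = 219 N of static friction (limit μ_s(m_A+m_B)g = 933.8 N, not exceeded).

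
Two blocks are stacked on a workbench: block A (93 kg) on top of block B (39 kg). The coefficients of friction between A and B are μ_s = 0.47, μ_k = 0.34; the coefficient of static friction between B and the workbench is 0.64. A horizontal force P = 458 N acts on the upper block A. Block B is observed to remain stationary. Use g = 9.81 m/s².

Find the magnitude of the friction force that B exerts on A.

f ≈ 310 N

Normal force at the A–B interface: N₁ = m_A g = 912.3 N.
Maximum static friction on A from B: μ_s N₁ = 0.47×912.3 = 428.8 N.
P = 458 N exceeds that limit, so A slips over B and the interface friction becomes kinetic: f₁ = μ_k N₁ = 0.34×912.3 = 310 N.
B experiences an equal 310 N forward from A (third law). B is in equilibrium, so the floor supplies f₂ = 310 N of static friction (limit μ_s(m_A+m_B)g = 828.7 N, not exceeded).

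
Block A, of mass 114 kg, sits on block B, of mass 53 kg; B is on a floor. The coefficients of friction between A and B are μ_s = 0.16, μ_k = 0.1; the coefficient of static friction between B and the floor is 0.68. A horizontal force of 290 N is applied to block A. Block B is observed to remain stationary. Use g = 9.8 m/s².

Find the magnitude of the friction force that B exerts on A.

f ≈ 112 N

Between the blocks, N₁ = m_A g = 1117 N.
Maximum static friction on A from B: μ_s N₁ = 0.16×1117 = 178.8 N.
Since P = 290 N > 178.8 N, A slides on B; the A–B friction is kinetic: f₁ = μ_k N₁ = 0.1×1117 = 112 N.
B experiences an equal 112 N forward from A (third law). B is in equilibrium, so the floor supplies f₂ = 112 N of static friction (limit μ_s(m_A+m_B)g = 1113 N, not exceeded).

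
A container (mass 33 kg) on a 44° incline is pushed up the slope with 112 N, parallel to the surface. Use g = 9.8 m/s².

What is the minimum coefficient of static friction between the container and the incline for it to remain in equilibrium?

μ_s,min ≈ 0.484

N = m g cos θ = 232.6 N.
Friction must make up the shortfall along the incline: f = m g sin θ − P = 224.7 − 112 = 112.7 N.
At the threshold f = μ_s N, so μ_s,min = 112.7/232.6 = 0.484.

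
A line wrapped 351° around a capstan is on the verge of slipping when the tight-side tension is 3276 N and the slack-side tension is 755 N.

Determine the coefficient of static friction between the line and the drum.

μ ≈ 0.24

T₂/T₁ = e^{μβ} → μ = ln(T₂/T₁)/β.
β = 351° = 6.126 rad.
μ = ln(3276/755)/6.126 = ln(4.339)/6.126 = 0.24.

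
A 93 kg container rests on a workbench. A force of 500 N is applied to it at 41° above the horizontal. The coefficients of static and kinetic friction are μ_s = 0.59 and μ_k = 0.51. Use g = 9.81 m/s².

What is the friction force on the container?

Vertical equilibrium gives N = m g − P sin α = 584.3 N.
For equilibrium, f = P cos α = 500×cos 41° = 377.4 N.
The static-friction limit is μ_s N = 344.7 N.
The required friction exceeds μ_s N, so the container moves and f = μ_k N = 298 N.

f ≈ 298 N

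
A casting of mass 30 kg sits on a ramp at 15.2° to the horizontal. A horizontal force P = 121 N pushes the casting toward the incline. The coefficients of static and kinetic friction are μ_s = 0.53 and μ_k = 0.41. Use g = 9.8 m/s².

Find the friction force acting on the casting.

The horizontal push has a component P sin θ into the surface, so N = m g cos θ + P sin θ = 283.7 + 31.72 = 315.4 N.
Parallel to the incline: P cos θ − m g sin θ = 116.8 − 77.08 = 39.68 N; the friction needed to balance this is 39.68 N acting down the slope.
The limit of static friction is μ_s N = 167.2 N.
Since 39.68 N is within the 167.2 N limit, the casting stays put and friction is exactly 39.7 N.

f ≈ 39.7 N (down the incline)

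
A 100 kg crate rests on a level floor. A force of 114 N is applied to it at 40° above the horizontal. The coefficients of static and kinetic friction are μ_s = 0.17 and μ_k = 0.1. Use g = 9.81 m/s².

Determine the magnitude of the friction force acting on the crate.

f ≈ 87.3 N

Vertical equilibrium gives N = m g − P sin α = 907.7 N.
Horizontally, friction must balance P cos α = 87.33 N.
μ_s N = 0.17 × 907.7 = 154.3 N.
Since 87.33 N does not exceed the limit, the crate stays at rest and f = 87.3 N.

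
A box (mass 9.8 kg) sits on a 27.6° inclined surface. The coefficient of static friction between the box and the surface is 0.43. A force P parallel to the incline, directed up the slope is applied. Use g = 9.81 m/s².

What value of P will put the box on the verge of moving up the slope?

P ≈ 81.2 N

At impending motion up the slope, friction acts down-slope at its limit: f = μ_s N.
P is parallel to the surface, so N = m g cos θ = 85.2 N.
Along the incline: P = m g sin θ + μ_s N = 44.5 + 0.43×85.2 = 81.2 N.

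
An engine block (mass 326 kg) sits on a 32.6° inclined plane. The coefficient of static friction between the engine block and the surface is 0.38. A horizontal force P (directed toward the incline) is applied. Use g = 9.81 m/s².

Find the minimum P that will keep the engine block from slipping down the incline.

P_min ≈ 668 N

The engine block tends to slide down (tan θ > μ_s), so at the point of impending slip friction acts up-slope at its limit: f = μ_s N.
Perpendicular to the incline: N = m g cos θ + P sin θ.
Along the incline: P cos θ + μ_s N = m g sin θ, i.e. P cos θ + μ_s (m g cos θ + P sin θ) = m g sin θ.
Solving, P (cos θ + μ_s sin θ) = m g (sin θ − μ_s cos θ), so P = 3200×0.2186/1.047 = 668 N.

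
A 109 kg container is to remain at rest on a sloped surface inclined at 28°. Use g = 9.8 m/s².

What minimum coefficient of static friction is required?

μ_s,min ≈ 0.532

At the slip threshold m g sin θ = μ_s m g cos θ, so μ_s,min = tan θ.
μ_s,min = tan 28° = 0.532.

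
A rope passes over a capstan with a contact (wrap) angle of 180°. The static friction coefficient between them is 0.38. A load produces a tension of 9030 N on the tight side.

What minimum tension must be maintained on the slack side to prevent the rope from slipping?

Capstan equation at impending slip: T_tight/T_slack = e^{μβ}.
β = 180° = 3.142 rad; e^{μβ} = e^{0.38×3.142} = 3.3.
T_slack = T_tight / e^{μβ} = 9030 / 3.3 = 2740 N.

T_min ≈ 2740 N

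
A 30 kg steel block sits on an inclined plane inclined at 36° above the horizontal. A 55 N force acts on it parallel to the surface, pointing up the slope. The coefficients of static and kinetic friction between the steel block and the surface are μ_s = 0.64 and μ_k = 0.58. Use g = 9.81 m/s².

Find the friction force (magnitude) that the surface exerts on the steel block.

f ≈ 118 N (up the incline)

The normal reaction is N = m g cos θ = 238.1 N.
For equilibrium along the incline the friction force must supply f = m g sin θ − P = 173 − 55 = 118 N (positive meaning up-slope).
The static-friction ceiling is μ_s N = 0.64 × 238.1 = 152.4 N.
Since |118| ≤ 152.4 N, the steel block remains in static equilibrium and friction takes exactly the required value.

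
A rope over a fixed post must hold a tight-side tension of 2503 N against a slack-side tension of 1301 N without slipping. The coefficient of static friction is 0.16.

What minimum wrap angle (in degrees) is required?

T₂/T₁ = e^{μβ} → β = ln(T₂/T₁)/μ.
β = ln(2503/1301)/0.16 = 0.6544/0.16 = 4.09 rad.
In degrees: β = 4.09 × 180/π = 234°.

β_min ≈ 234°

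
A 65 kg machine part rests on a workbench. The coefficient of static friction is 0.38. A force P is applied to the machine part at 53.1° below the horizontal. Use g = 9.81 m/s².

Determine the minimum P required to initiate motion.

P ≈ 817 N

N = m g + P sin α (the push presses the machine part into the workbench).
At impending slip, P cos α = μ_s N = μ_s (m g + P sin α).
Solving: P (cos α − μ_s sin α) = μ_s m g → P = 0.38×638/(cos 53.1° − 0.38 sin 53.1°) = 242/0.2965 = 817 N.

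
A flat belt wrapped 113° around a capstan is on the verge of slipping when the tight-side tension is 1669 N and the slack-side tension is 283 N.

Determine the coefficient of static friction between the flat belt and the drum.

T₂/T₁ = e^{μβ} → μ = ln(T₂/T₁)/β.
β = 113° = 1.972 rad.
μ = ln(1669/283)/1.972 = ln(5.898)/1.972 = 0.9.

μ ≈ 0.9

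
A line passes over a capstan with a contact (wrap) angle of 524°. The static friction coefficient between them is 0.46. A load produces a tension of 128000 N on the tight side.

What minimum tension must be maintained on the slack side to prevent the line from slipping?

T_min ≈ 1910 N

Capstan equation at impending slip: T_tight/T_slack = e^{μβ}.
β = 524° = 9.146 rad; e^{μβ} = e^{0.46×9.146} = 67.15.
T_slack = T_tight / e^{μβ} = 128000 / 67.15 = 1910 N.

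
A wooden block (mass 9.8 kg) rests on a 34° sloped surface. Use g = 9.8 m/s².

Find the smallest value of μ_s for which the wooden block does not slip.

At the slip threshold m g sin θ = μ_s m g cos θ, so μ_s,min = tan θ.
μ_s,min = tan 34° = 0.675.

μ_s,min ≈ 0.675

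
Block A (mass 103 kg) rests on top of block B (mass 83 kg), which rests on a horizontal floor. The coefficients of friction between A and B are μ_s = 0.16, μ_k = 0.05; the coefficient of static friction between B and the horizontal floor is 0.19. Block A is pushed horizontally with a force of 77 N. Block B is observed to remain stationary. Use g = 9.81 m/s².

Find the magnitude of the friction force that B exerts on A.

f ≈ 77 N

Normal force at the A–B interface: N₁ = m_A g = 1010 N.
Maximum static friction on A from B: μ_s N₁ = 0.16×1010 = 161.7 N.
Since P = 77 N ≤ 161.7 N, A does not slip on B; friction on A equals P = 77 N.
By Newton's third law B feels 77 N forward from A. With B stationary, the floor's static friction on B balances it: f₂ = 77 N (well within μ_s(m_A+m_B)g = 346.7 N).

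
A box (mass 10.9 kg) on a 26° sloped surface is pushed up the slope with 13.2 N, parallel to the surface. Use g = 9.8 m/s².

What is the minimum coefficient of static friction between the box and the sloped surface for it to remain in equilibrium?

μ_s,min ≈ 0.35

N = m g cos θ = 96.01 N.
Friction must make up the shortfall along the incline: f = m g sin θ − P = 46.83 − 13.2 = 33.63 N.
At the threshold f = μ_s N, so μ_s,min = 33.63/96.01 = 0.35.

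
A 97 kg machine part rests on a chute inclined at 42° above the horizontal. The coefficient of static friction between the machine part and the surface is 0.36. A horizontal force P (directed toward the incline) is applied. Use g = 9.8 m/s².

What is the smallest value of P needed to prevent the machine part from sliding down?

P_min ≈ 388 N

The machine part tends to slide down (tan θ > μ_s), so at the point of impending slip friction acts up-slope at its limit: f = μ_s N.
Perpendicular to the incline: N = m g cos θ + P sin θ.
Along the incline: P cos θ + μ_s N = m g sin θ, i.e. P cos θ + μ_s (m g cos θ + P sin θ) = m g sin θ.
Solving, P (cos θ + μ_s sin θ) = m g (sin θ − μ_s cos θ), so P = 951×0.4016/0.984 = 388 N.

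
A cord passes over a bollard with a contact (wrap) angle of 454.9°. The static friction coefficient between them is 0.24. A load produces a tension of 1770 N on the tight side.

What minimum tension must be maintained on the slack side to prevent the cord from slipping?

T_min ≈ 263 N

Capstan equation at impending slip: T_tight/T_slack = e^{μβ}.
β = 454.9° = 7.94 rad; e^{μβ} = e^{0.24×7.94} = 6.723.
T_slack = T_tight / e^{μβ} = 1770 / 6.723 = 263 N.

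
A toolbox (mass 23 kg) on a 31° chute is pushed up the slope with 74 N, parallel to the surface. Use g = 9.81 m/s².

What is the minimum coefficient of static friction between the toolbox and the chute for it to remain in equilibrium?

μ_s,min ≈ 0.218

N = m g cos θ = 193.4 N.
Friction must make up the shortfall along the incline: f = m g sin θ − P = 116.2 − 74 = 42.21 N.
At the threshold f = μ_s N, so μ_s,min = 42.21/193.4 = 0.218.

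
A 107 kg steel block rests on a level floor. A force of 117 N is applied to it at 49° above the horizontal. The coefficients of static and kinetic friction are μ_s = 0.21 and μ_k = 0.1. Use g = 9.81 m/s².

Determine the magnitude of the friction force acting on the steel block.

Vertical equilibrium gives N = m g − P sin α = 961.4 N.
The horizontal driving force is P cos α = 76.76 N, so equilibrium needs friction f = 76.76 N.
μ_s N = 0.21 × 961.4 = 201.9 N.
Since 76.76 N does not exceed the limit, the steel block stays at rest and f = 76.8 N.

f ≈ 76.8 N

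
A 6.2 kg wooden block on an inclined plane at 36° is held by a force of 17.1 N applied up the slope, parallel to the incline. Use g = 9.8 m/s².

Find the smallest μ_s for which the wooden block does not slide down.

μ_s,min ≈ 0.379

N = m g cos θ = 49.16 N.
Friction must make up the shortfall along the incline: f = m g sin θ − P = 35.71 − 17.1 = 18.61 N.
At the threshold f = μ_s N, so μ_s,min = 18.61/49.16 = 0.379.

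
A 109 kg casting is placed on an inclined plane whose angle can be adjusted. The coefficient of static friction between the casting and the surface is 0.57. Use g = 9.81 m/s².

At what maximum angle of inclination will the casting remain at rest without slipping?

At the slip threshold, m g sin θ = μ_s · m g cos θ, so tan θ = μ_s.
θ_max = arctan(0.57) = 29.7°.

θ_max ≈ 29.7°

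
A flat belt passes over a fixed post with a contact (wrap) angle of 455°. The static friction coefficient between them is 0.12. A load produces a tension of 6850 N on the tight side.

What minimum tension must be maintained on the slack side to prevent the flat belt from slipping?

T_min ≈ 2640 N

Capstan equation at impending slip: T_tight/T_slack = e^{μβ}.
β = 455° = 7.941 rad; e^{μβ} = e^{0.12×7.941} = 2.593.
T_slack = T_tight / e^{μβ} = 6850 / 2.593 = 2640 N.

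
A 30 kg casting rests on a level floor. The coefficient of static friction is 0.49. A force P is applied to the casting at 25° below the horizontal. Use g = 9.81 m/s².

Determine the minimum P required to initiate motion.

N = m g + P sin α (the push presses the casting into the level floor).
At impending slip, P cos α = μ_s N = μ_s (m g + P sin α).
Solving: P (cos α − μ_s sin α) = μ_s m g → P = 0.49×294/(cos 25° − 0.49 sin 25°) = 144/0.6992 = 206 N.

P ≈ 206 N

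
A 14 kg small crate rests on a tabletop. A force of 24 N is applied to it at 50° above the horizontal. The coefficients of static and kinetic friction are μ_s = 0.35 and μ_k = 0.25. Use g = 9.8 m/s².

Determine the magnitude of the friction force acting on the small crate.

f ≈ 15.4 N

N = m g − P sin α = 137.2 − 24×sin 50° = 118.8 N.
The horizontal driving force is P cos α = 15.43 N, so equilibrium needs friction f = 15.43 N.
μ_s N = 0.35 × 118.8 = 41.59 N.
Since 15.43 N does not exceed the limit, the small crate stays at rest and f = 15.4 N.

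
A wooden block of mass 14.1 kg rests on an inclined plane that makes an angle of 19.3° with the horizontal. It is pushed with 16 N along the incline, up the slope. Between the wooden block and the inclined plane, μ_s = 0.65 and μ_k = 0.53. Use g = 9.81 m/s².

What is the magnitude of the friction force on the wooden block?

f ≈ 29.7 N (up the incline)

Perpendicular to the surface, N = m g cos θ = 14.1·9.81·cos 19.3° = 130.5 N.
For equilibrium along the incline the friction force must supply f = m g sin θ − P = 45.72 − 16 = 29.72 N (positive meaning up-slope).
Maximum static friction available: μ_s N = 0.65 × 130.5 = 84.86 N.
Since |29.72| ≤ 84.86 N, static friction is sufficient; f equals the required value, not μ_s N.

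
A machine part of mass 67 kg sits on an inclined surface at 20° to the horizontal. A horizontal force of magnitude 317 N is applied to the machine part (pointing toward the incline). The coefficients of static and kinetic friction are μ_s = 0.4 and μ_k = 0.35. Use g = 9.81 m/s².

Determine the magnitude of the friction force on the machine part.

f ≈ 73.1 N (down the incline)

Resolve perpendicular to the incline: N = m g cos θ + P sin θ = 67×9.81×cos 20° + 317×sin 20° = 726.1 N.
Parallel to the incline: P cos θ − m g sin θ = 297.9 − 224.8 = 73.08 N; the friction needed to balance this is 73.08 N acting down the slope.
Maximum static friction: μ_s N = 0.4 × 726.1 = 290.4 N.
|f_req| = 73.08 ≤ 290.4 N → the machine part is in equilibrium; friction equals the required value.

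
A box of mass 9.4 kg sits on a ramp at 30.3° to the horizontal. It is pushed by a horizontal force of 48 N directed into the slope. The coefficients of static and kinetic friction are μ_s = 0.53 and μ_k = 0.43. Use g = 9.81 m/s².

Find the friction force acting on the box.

f ≈ 5.08 N (up the incline)

The horizontal push has a component P sin θ into the surface, so N = m g cos θ + P sin θ = 79.62 + 24.22 = 103.8 N.
Along the incline, the net driving force (taking up-slope positive) is P cos θ − m g sin θ = 41.44 − 46.52 = -5.082 N, so equilibrium requires friction f = 5.082 N (up-slope).
The limit of static friction is μ_s N = 55.03 N.
Since 5.082 N is within the 55.03 N limit, the box stays put and friction is exactly 5.08 N.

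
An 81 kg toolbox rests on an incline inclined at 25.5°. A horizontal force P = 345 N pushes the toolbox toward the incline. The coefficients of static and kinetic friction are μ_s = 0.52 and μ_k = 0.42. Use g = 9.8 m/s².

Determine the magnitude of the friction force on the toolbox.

f ≈ 30.3 N (up the incline)

Resolve perpendicular to the incline: N = m g cos θ + P sin θ = 81×9.8×cos 25.5° + 345×sin 25.5° = 865 N.
Parallel to the incline: P cos θ − m g sin θ = 311.4 − 341.7 = -30.35 N; the friction needed to balance this is 30.35 N acting up the slope.
Maximum static friction: μ_s N = 0.52 × 865 = 449.8 N.
Since 30.35 N is within the 449.8 N limit, the toolbox stays put and friction is exactly 30.3 N.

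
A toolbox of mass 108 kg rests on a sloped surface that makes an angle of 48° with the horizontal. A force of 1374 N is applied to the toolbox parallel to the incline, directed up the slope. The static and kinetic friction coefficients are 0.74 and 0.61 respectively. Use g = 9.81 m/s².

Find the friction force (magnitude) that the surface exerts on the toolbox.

f ≈ 432 N (down the incline)

Normal force: N = m g cos θ = 108 × 9.81 × cos 48° = 708.9 N.
Parallel to the incline, ΣF = 0 gives f = m g sin θ − P = 787.3 − 1374 = -586.7 N (up-slope positive).
Maximum static friction available: μ_s N = 0.74 × 708.9 = 524.6 N.
|-586.7| exceeds 524.6 N, so the toolbox slips up-slope; friction is kinetic, f = μ_k N = 0.61×708.9 = 432 N.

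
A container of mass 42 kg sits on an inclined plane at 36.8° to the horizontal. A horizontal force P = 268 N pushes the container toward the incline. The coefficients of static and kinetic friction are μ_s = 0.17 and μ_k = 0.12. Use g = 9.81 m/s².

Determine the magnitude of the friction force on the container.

f ≈ 32.2 N (up the incline)

Resolve perpendicular to the incline: N = m g cos θ + P sin θ = 42×9.81×cos 36.8° + 268×sin 36.8° = 490.5 N.
Along the incline, the net driving force (taking up-slope positive) is P cos θ − m g sin θ = 214.6 − 246.8 = -32.21 N, so equilibrium requires friction f = 32.21 N (up-slope).
Maximum static friction: μ_s N = 0.17 × 490.5 = 83.38 N.
|f_req| = 32.21 ≤ 83.38 N → the container is in equilibrium; friction equals the required value.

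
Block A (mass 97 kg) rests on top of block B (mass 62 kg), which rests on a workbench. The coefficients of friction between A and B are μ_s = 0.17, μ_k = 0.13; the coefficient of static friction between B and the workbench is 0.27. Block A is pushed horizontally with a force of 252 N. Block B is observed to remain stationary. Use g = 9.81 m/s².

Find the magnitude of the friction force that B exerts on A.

f ≈ 124 N

The normal force B exerts on A is simply A's weight, N₁ = 951.6 N.
So the A–B interface can sustain at most μ_s N₁ = 161.8 N of static friction.
P = 252 N exceeds that limit, so A slips over B and the interface friction becomes kinetic: f₁ = μ_k N₁ = 0.13×951.6 = 124 N.
B experiences an equal 124 N forward from A (third law). B is in equilibrium, so the floor supplies f₂ = 124 N of static friction (limit μ_s(m_A+m_B)g = 421.1 N, not exceeded).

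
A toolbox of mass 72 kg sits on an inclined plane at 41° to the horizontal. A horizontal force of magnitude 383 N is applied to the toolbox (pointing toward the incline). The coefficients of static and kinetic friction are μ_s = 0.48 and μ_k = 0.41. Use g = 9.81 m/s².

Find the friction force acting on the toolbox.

The horizontal push has a component P sin θ into the surface, so N = m g cos θ + P sin θ = 533.1 + 251.3 = 784.3 N.
Parallel to the incline: P cos θ − m g sin θ = 289.1 − 463.4 = -174.3 N; the friction needed to balance this is 174.3 N acting up the slope.
The limit of static friction is μ_s N = 376.5 N.
Since 174.3 N is within the 376.5 N limit, the toolbox stays put and friction is exactly 174 N.

f ≈ 174 N (up the incline)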